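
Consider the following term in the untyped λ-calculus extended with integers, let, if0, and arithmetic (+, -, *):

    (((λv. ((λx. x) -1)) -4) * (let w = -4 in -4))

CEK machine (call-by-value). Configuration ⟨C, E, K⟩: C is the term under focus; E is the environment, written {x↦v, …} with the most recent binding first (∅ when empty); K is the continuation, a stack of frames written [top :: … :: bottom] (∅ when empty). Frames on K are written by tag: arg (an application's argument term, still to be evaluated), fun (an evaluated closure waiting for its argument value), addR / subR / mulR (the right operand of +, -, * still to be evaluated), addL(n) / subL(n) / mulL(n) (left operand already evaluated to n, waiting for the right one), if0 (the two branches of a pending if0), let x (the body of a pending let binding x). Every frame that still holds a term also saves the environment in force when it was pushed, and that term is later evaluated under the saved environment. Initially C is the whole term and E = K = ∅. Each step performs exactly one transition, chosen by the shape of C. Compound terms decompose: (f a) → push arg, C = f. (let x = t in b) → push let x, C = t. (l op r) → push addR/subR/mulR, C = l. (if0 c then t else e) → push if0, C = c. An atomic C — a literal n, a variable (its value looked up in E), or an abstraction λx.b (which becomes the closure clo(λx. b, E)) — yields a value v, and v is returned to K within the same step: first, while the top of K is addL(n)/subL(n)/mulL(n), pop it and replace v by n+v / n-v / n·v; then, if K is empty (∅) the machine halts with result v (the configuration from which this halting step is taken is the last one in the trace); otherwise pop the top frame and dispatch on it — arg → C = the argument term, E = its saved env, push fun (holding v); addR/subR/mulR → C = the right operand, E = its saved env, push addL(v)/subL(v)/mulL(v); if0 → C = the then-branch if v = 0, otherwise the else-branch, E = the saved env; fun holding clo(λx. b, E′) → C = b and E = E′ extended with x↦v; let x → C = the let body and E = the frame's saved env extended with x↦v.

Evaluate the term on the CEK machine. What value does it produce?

Answer: 4

Derivation:
t=0: [C=(((λv. ((λx. x) -1)) -4) * (let w = -4 in -4)) | E=∅ | K=∅]
t=1: [C=((λv. ((λx. x) -1)) -4) | E=∅ | K=[mulR]]
t=2: [C=(λv. ((λx. x) -1)) | E=∅ | K=[arg :: mulR]]
t=3: [C=-4 | E=∅ | K=[fun :: mulR]]
t=4: [C=((λx. x) -1) | E={v↦-4} | K=[mulR]]
t=5: [C=(λx. x) | E={v↦-4} | K=[arg :: mulR]]
t=6: [C=-1 | E={v↦-4} | K=[fun :: mulR]]
t=7: [C=x | E={x↦-1, v↦-4} | K=[mulR]]
t=8: [C=(let w = -4 in -4) | E=∅ | K=[mulL(-1)]]
t=9: [C=-4 | E=∅ | K=[let w :: mulL(-1)]]
t=10: [C=-4 | E={w↦-4} | K=[mulL(-1)]]
→ final value 4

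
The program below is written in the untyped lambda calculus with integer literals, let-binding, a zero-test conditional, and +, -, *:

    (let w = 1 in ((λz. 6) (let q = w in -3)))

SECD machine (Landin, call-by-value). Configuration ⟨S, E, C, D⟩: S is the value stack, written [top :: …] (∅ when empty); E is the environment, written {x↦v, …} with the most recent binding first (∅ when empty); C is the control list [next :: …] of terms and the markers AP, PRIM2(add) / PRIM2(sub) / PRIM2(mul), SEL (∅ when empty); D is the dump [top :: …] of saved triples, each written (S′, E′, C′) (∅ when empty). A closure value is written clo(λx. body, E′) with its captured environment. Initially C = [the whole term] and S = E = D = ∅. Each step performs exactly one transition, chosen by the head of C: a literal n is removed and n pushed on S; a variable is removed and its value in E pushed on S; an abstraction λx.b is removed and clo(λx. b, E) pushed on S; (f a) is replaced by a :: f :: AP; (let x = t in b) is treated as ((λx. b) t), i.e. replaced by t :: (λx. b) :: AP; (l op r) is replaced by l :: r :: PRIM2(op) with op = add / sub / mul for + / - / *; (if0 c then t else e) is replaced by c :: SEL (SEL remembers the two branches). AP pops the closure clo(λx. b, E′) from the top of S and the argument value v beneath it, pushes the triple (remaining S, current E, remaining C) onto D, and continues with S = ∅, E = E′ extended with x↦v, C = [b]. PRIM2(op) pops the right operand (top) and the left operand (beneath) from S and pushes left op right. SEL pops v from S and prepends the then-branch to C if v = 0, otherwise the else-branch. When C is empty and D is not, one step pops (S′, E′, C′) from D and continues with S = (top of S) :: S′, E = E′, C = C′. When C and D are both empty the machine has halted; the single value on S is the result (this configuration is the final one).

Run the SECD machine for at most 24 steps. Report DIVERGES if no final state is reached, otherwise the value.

t=0: [S=∅ | E=∅ | C=[(let w = 1 in ((λz. 6) (let q = w in -3)))] | D=∅]
t=1: [S=∅ | E=∅ | C=[1 :: (λw. ((λz. 6) (let q = w in -3))) :: AP] | D=∅]
t=2: [S=[1] | E=∅ | C=[(λw. ((λz. 6) (let q = w in -3))) :: AP] | D=∅]
t=3: [S=[clo(λw. ((λz. 6) (let q = w in -3)), ∅) :: 1] | E=∅ | C=[AP] | D=∅]
t=4: [S=∅ | E={w↦1} | C=[((λz. 6) (let q = w in -3))] | D=[(∅, ∅, ∅)]]
t=5: [S=∅ | E={w↦1} | C=[(let q = w in -3) :: (λz. 6) :: AP] | D=[(∅, ∅, ∅)]]
t=6: [S=∅ | E={w↦1} | C=[w :: (λq. -3) :: AP :: (λz. 6) :: AP] | D=[(∅, ∅, ∅)]]
t=7: [S=[1] | E={w↦1} | C=[(λq. -3) :: AP :: (λz. 6) :: AP] | D=[(∅, ∅, ∅)]]
t=8: [S=[clo(λq. -3, {w↦1}) :: 1] | E={w↦1} | C=[AP :: (λz. 6) :: AP] | D=[(∅, ∅, ∅)]]
t=9: [S=∅ | E={q↦1, w↦1} | C=[-3] | D=[(∅, {w↦1}, [(λz. 6) :: AP]) :: (∅, ∅, ∅)]]
t=10: [S=[-3] | E={q↦1, w↦1} | C=∅ | D=[(∅, {w↦1}, [(λz. 6) :: AP]) :: (∅, ∅, ∅)]]
t=11: [S=[-3] | E={w↦1} | C=[(λz. 6) :: AP] | D=[(∅, ∅, ∅)]]
t=12: [S=[clo(λz. 6, {w↦1}) :: -3] | E={w↦1} | C=[AP] | D=[(∅, ∅, ∅)]]
t=13: [S=∅ | E={z↦-3, w↦1} | C=[6] | D=[(∅, {w↦1}, ∅) :: (∅, ∅, ∅)]]
t=14: [S=[6] | E={z↦-3, w↦1} | C=∅ | D=[(∅, {w↦1}, ∅) :: (∅, ∅, ∅)]]
t=15: [S=[6] | E={w↦1} | C=∅ | D=[(∅, ∅, ∅)]]
t=16: [S=[6] | E=∅ | C=∅ | D=∅]
→ final value 6

Answer: 6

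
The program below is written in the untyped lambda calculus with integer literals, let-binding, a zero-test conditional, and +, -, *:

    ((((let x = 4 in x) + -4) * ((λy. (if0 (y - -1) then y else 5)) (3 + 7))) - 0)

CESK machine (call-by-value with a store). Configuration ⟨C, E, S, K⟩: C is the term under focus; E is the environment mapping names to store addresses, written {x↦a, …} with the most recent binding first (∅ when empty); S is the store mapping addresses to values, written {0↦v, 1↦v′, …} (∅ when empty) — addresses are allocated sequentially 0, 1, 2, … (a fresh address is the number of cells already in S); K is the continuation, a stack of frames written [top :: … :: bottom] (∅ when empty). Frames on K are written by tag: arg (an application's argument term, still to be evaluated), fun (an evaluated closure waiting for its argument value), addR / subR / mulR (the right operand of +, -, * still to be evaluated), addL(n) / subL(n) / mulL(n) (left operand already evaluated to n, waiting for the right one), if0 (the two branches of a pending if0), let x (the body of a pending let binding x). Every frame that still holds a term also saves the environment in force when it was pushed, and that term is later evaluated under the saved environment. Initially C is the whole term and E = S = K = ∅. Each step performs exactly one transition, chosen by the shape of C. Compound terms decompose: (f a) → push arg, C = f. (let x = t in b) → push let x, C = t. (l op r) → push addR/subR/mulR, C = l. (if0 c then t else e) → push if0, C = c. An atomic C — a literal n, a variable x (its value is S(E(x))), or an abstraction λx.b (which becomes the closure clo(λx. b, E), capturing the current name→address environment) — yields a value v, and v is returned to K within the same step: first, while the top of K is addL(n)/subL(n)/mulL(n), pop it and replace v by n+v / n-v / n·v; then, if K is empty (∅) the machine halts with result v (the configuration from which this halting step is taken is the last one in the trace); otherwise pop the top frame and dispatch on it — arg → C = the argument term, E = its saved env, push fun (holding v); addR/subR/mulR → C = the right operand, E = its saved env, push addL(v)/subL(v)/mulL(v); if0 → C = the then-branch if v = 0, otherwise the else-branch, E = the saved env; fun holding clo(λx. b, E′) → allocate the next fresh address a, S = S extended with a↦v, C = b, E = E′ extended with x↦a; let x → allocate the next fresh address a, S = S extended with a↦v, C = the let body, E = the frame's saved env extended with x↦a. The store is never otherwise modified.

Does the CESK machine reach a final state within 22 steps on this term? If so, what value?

0. [C=((((let x = 4 in x) + -4) * ((λy. (if0 (y - -1) then y else 5)) (3 + 7))) - 0) | E=∅ | S=∅ | K=∅]
1. [C=(((let x = 4 in x) + -4) * ((λy. (if0 (y - -1) then y else 5)) (3 + 7))) | E=∅ | S=∅ | K=[subR]]
2. [C=((let x = 4 in x) + -4) | E=∅ | S=∅ | K=[mulR :: subR]]
3. [C=(let x = 4 in x) | E=∅ | S=∅ | K=[addR :: mulR :: subR]]
4. [C=4 | E=∅ | S=∅ | K=[let x :: addR :: mulR :: subR]]
5. [C=x | E={x↦0} | S={0↦4} | K=[addR :: mulR :: subR]]
6. [C=-4 | E=∅ | S={0↦4} | K=[addL(4) :: mulR :: subR]]
7. [C=((λy. (if0 (y - -1) then y else 5)) (3 + 7)) | E=∅ | S={0↦4} | K=[mulL(0) :: subR]]
8. [C=(λy. (if0 (y - -1) then y else 5)) | E=∅ | S={0↦4} | K=[arg :: mulL(0) :: subR]]
9. [C=(3 + 7) | E=∅ | S={0↦4} | K=[fun :: mulL(0) :: subR]]
10. [C=3 | E=∅ | S={0↦4} | K=[addR :: fun :: mulL(0) :: subR]]
11. [C=7 | E=∅ | S={0↦4} | K=[addL(3) :: fun :: mulL(0) :: subR]]
12. [C=(if0 (y - -1) then y else 5) | E={y↦1} | S={0↦4, 1↦10} | K=[mulL(0) :: subR]]
13. [C=(y - -1) | E={y↦1} | S={0↦4, 1↦10} | K=[if0 :: mulL(0) :: subR]]
14. [C=y | E={y↦1} | S={0↦4, 1↦10} | K=[subR :: if0 :: mulL(0) :: subR]]
15. [C=-1 | E={y↦1} | S={0↦4, 1↦10} | K=[subL(10) :: if0 :: mulL(0) :: subR]]
16. [C=5 | E={y↦1} | S={0↦4, 1↦10} | K=[mulL(0) :: subR]]
17. [C=0 | E=∅ | S={0↦4, 1↦10} | K=[subL(0)]]
→ final value 0

Answer: 0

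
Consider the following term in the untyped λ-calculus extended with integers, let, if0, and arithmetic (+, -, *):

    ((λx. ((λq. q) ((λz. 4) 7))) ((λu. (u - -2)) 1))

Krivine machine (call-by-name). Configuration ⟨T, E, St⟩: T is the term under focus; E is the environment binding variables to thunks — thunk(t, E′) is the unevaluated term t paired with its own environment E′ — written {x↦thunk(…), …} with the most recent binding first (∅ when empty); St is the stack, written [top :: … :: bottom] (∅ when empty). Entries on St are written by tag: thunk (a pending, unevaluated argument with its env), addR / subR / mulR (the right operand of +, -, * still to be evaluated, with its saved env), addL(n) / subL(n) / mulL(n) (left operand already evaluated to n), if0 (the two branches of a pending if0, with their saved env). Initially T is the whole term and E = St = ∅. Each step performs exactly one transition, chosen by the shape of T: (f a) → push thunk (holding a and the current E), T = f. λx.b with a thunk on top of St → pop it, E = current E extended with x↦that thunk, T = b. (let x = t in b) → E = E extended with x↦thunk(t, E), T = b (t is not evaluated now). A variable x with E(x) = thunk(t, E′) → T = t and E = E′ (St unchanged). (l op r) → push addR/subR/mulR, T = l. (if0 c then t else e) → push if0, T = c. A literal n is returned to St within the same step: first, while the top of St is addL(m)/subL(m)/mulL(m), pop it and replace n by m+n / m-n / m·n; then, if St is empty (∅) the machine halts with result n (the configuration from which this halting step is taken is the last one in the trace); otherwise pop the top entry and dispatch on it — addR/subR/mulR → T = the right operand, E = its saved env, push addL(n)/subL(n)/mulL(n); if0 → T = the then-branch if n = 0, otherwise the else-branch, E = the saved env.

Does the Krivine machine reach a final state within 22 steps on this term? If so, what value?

Answer: 4

Execution trace:
t=0: ⟨T=((λx. ((λq. q) ((λz. 4) 7))) ((λu. (u - -2)) 1)); E=∅; St=∅⟩
t=1: ⟨T=(λx. ((λq. q) ((λz. 4) 7))); E=∅; St=[thunk]⟩
t=2: ⟨T=((λq. q) ((λz. 4) 7)); E={x↦thunk(((λu. (u - -2)) 1), ∅)}; St=∅⟩
t=3: ⟨T=(λq. q); E={x↦thunk(((λu. (u - -2)) 1), ∅)}; St=[thunk]⟩
t=4: ⟨T=q; E={q↦thunk(((λz. 4) 7), {x↦thunk(((λu. (u - -2)) 1), ∅)}), x↦thunk(((λu. (u - -2)) 1), ∅)}; St=∅⟩
t=5: ⟨T=((λz. 4) 7); E={x↦thunk(((λu. (u - -2)) 1), ∅)}; St=∅⟩
t=6: ⟨T=(λz. 4); E={x↦thunk(((λu. (u - -2)) 1), ∅)}; St=[thunk]⟩
t=7: ⟨T=4; E={z↦thunk(7, {x↦thunk(((λu. (u - -2)) 1), ∅)}), x↦thunk(((λu. (u - -2)) 1), ∅)}; St=∅⟩
→ final value 4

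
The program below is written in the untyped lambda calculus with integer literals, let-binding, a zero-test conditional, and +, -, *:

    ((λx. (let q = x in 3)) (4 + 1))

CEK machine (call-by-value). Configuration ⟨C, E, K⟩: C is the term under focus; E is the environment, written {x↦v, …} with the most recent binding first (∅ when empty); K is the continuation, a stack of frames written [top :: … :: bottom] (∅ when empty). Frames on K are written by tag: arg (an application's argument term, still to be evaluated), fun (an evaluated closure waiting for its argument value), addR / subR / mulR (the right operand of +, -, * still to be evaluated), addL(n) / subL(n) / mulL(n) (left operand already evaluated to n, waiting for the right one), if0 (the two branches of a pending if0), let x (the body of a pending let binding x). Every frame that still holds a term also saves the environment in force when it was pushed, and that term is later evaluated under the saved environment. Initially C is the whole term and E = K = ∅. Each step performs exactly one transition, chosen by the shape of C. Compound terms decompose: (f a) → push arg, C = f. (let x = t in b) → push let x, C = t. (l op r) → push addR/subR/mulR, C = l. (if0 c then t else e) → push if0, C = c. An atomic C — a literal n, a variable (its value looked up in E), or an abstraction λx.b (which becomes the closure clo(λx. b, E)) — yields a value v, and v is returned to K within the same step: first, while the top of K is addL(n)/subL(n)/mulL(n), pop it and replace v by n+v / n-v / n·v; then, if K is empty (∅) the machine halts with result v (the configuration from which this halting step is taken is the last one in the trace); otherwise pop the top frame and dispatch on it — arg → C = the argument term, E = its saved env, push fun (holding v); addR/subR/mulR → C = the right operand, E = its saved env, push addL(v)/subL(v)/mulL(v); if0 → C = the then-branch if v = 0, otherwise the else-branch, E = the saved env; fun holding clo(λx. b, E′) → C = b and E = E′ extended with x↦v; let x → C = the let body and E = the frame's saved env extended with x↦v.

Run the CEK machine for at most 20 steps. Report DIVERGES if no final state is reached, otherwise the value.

t=0: ⟨C=((λx. (let q = x in 3)) (4 + 1)); E=∅; K=∅⟩
t=1: ⟨C=(λx. (let q = x in 3)); E=∅; K=[arg]⟩
t=2: ⟨C=(4 + 1); E=∅; K=[fun]⟩
t=3: ⟨C=4; E=∅; K=[addR :: fun]⟩
t=4: ⟨C=1; E=∅; K=[addL(4) :: fun]⟩
t=5: ⟨C=(let q = x in 3); E={x↦5}; K=∅⟩
t=6: ⟨C=x; E={x↦5}; K=[let q]⟩
t=7: ⟨C=3; E={q↦5, x↦5}; K=∅⟩
→ final value 3

Answer: 3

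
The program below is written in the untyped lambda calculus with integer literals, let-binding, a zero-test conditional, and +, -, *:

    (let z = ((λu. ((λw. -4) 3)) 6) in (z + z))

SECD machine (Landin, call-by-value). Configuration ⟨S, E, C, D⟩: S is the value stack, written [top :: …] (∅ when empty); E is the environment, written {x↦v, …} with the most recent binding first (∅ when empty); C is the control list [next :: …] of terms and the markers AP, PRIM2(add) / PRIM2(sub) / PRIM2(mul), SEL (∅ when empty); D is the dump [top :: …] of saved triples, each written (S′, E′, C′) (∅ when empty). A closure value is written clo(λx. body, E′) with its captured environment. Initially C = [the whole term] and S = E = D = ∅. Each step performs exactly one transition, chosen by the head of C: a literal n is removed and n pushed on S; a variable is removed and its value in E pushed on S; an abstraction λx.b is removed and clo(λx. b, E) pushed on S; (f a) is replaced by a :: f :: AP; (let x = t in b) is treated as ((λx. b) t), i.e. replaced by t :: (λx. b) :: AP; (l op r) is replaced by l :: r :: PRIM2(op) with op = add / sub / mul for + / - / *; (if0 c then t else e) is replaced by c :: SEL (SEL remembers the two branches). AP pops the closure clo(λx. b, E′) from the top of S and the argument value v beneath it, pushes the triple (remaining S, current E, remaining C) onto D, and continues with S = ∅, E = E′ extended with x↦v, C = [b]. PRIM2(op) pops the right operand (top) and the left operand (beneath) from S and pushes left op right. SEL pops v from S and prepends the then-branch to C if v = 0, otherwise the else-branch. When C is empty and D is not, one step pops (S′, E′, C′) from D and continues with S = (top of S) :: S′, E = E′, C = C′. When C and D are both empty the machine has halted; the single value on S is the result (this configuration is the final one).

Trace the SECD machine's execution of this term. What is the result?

step 0: [S=∅ | E=∅ | C=[(let z = ((λu. ((λw. -4) 3)) 6) in (z + z))] | D=∅]
step 1: [S=∅ | E=∅ | C=[((λu. ((λw. -4) 3)) 6) :: (λz. (z + z)) :: AP] | D=∅]
step 2: [S=∅ | E=∅ | C=[6 :: (λu. ((λw. -4) 3)) :: AP :: (λz. (z + z)) :: AP] | D=∅]
step 3: [S=[6] | E=∅ | C=[(λu. ((λw. -4) 3)) :: AP :: (λz. (z + z)) :: AP] | D=∅]
step 4: [S=[clo(λu. ((λw. -4) 3), ∅) :: 6] | E=∅ | C=[AP :: (λz. (z + z)) :: AP] | D=∅]
step 5: [S=∅ | E={u↦6} | C=[((λw. -4) 3)] | D=[(∅, ∅, [(λz. (z + z)) :: AP])]]
step 6: [S=∅ | E={u↦6} | C=[3 :: (λw. -4) :: AP] | D=[(∅, ∅, [(λz. (z + z)) :: AP])]]
step 7: [S=[3] | E={u↦6} | C=[(λw. -4) :: AP] | D=[(∅, ∅, [(λz. (z + z)) :: AP])]]
step 8: [S=[clo(λw. -4, {u↦6}) :: 3] | E={u↦6} | C=[AP] | D=[(∅, ∅, [(λz. (z + z)) :: AP])]]
step 9: [S=∅ | E={w↦3, u↦6} | C=[-4] | D=[(∅, {u↦6}, ∅) :: (∅, ∅, [(λz. (z + z)) :: AP])]]
step 10: [S=[-4] | E={w↦3, u↦6} | C=∅ | D=[(∅, {u↦6}, ∅) :: (∅, ∅, [(λz. (z + z)) :: AP])]]
step 11: [S=[-4] | E={u↦6} | C=∅ | D=[(∅, ∅, [(λz. (z + z)) :: AP])]]
step 12: [S=[-4] | E=∅ | C=[(λz. (z + z)) :: AP] | D=∅]
step 13: [S=[clo(λz. (z + z), ∅) :: -4] | E=∅ | C=[AP] | D=∅]
step 14: [S=∅ | E={z↦-4} | C=[(z + z)] | D=[(∅, ∅, ∅)]]
step 15: [S=∅ | E={z↦-4} | C=[z :: z :: PRIM2(add)] | D=[(∅, ∅, ∅)]]
step 16: [S=[-4] | E={z↦-4} | C=[z :: PRIM2(add)] | D=[(∅, ∅, ∅)]]
step 17: [S=[-4 :: -4] | E={z↦-4} | C=[PRIM2(add)] | D=[(∅, ∅, ∅)]]
step 18: [S=[-8] | E={z↦-4} | C=∅ | D=[(∅, ∅, ∅)]]
step 19: [S=[-8] | E=∅ | C=∅ | D=∅]
→ final value -8

Answer: -8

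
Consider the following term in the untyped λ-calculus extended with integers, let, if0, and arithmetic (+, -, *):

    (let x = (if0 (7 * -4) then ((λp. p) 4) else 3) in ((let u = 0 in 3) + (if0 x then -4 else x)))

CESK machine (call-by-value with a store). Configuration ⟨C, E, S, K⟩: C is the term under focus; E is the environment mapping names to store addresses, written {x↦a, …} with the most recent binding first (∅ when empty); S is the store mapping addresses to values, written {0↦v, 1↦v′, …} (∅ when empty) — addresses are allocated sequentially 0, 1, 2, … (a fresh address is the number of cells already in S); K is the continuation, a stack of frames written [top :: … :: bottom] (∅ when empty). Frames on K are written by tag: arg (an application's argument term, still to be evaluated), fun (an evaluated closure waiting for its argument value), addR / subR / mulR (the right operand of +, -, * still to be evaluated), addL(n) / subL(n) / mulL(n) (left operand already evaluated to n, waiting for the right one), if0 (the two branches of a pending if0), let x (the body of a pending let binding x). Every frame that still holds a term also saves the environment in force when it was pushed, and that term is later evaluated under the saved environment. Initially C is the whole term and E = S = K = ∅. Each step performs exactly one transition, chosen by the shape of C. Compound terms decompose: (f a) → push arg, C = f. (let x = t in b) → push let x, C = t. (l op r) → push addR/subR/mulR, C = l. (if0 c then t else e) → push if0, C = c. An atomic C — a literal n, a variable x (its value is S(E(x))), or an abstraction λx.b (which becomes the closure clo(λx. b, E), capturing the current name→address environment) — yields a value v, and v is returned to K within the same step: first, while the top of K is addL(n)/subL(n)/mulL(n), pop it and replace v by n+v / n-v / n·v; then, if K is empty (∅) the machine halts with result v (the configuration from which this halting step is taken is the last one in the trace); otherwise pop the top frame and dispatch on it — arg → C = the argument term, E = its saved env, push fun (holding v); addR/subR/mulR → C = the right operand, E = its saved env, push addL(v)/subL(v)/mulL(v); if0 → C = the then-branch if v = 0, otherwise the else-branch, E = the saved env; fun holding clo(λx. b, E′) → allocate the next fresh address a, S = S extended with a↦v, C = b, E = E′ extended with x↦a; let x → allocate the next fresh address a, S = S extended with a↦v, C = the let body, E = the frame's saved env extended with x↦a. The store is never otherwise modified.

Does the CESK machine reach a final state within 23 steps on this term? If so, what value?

Answer: 6

Derivation:
step 0: ⟨C=(let x = (if0 (7 * -4) then ((λp. p) 4) else 3) in ((let u = 0 in 3) + (if0 x then -4 else x))); E=∅; S=∅; K=∅⟩
step 1: ⟨C=(if0 (7 * -4) then ((λp. p) 4) else 3); E=∅; S=∅; K=[let x]⟩
step 2: ⟨C=(7 * -4); E=∅; S=∅; K=[if0 :: let x]⟩
step 3: ⟨C=7; E=∅; S=∅; K=[mulR :: if0 :: let x]⟩
step 4: ⟨C=-4; E=∅; S=∅; K=[mulL(7) :: if0 :: let x]⟩
step 5: ⟨C=3; E=∅; S=∅; K=[let x]⟩
step 6: ⟨C=((let u = 0 in 3) + (if0 x then -4 else x)); E={x↦0}; S={0↦3}; K=∅⟩
step 7: ⟨C=(let u = 0 in 3); E={x↦0}; S={0↦3}; K=[addR]⟩
step 8: ⟨C=0; E={x↦0}; S={0↦3}; K=[let u :: addR]⟩
step 9: ⟨C=3; E={u↦1, x↦0}; S={0↦3, 1↦0}; K=[addR]⟩
step 10: ⟨C=(if0 x then -4 else x); E={x↦0}; S={0↦3, 1↦0}; K=[addL(3)]⟩
step 11: ⟨C=x; E={x↦0}; S={0↦3, 1↦0}; K=[if0 :: addL(3)]⟩
step 12: ⟨C=x; E={x↦0}; S={0↦3, 1↦0}; K=[addL(3)]⟩
→ final value 6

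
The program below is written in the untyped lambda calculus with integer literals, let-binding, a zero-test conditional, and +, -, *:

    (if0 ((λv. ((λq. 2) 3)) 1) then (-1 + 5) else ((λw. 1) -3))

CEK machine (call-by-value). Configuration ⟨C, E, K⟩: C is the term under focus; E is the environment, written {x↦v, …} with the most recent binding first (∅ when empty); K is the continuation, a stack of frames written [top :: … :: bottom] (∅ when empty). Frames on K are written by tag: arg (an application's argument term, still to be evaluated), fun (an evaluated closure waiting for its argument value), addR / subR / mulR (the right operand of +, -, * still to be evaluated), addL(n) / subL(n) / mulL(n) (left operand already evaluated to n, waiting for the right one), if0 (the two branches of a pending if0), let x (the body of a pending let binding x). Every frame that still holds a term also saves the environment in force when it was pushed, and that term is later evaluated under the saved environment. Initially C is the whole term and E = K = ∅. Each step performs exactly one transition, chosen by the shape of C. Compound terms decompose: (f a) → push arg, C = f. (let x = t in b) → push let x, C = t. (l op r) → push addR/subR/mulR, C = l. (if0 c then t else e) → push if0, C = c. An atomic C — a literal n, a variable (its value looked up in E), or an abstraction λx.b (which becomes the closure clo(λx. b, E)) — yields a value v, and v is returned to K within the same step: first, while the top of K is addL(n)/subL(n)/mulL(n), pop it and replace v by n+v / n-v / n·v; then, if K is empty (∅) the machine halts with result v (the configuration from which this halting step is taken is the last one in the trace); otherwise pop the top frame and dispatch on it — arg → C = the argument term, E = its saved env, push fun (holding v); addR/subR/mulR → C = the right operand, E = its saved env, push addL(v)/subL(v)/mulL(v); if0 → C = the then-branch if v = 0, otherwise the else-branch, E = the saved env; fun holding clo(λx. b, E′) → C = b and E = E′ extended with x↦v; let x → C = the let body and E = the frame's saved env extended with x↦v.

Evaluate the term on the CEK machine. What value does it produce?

Answer: 1

Execution trace:
t=0: [C=(if0 ((λv. ((λq. 2) 3)) 1) then (-1 + 5) else ((λw. 1) -3)) | E=∅ | K=∅]
t=1: [C=((λv. ((λq. 2) 3)) 1) | E=∅ | K=[if0]]
t=2: [C=(λv. ((λq. 2) 3)) | E=∅ | K=[arg :: if0]]
t=3: [C=1 | E=∅ | K=[fun :: if0]]
t=4: [C=((λq. 2) 3) | E={v↦1} | K=[if0]]
t=5: [C=(λq. 2) | E={v↦1} | K=[arg :: if0]]
t=6: [C=3 | E={v↦1} | K=[fun :: if0]]
t=7: [C=2 | E={q↦3, v↦1} | K=[if0]]
t=8: [C=((λw. 1) -3) | E=∅ | K=∅]
t=9: [C=(λw. 1) | E=∅ | K=[arg]]
t=10: [C=-3 | E=∅ | K=[fun]]
t=11: [C=1 | E={w↦-3} | K=∅]
→ final value 1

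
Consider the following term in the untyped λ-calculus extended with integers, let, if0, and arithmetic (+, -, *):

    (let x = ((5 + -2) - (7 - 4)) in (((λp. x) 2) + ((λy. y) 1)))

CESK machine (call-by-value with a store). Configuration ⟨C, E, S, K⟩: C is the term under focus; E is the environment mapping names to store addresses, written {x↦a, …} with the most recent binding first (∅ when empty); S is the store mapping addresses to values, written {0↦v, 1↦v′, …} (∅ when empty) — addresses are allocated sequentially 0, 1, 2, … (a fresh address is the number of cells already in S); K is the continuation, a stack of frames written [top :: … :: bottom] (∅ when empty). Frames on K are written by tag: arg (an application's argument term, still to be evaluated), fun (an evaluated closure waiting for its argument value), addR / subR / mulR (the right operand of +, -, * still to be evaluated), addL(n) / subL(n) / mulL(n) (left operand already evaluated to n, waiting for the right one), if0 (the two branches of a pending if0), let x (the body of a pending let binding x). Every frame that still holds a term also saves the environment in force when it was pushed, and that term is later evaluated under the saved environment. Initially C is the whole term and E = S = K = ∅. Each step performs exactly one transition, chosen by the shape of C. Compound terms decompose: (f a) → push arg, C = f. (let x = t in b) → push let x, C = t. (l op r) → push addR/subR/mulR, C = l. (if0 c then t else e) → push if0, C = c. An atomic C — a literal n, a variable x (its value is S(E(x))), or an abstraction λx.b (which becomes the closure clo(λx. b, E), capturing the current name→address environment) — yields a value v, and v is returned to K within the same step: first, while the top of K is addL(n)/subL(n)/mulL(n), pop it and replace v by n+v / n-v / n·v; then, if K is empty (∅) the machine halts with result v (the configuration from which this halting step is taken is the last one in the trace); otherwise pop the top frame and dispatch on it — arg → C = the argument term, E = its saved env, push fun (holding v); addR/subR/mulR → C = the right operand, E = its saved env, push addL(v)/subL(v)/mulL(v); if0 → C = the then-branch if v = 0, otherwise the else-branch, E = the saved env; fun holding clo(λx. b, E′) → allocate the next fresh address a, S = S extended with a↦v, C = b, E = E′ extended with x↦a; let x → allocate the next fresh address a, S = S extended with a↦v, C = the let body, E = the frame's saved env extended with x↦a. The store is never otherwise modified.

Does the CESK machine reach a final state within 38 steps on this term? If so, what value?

Answer: 1

Derivation:
t=0: [C=(let x = ((5 + -2) - (7 - 4)) in (((λp. x) 2) + ((λy. y) 1))) | E=∅ | S=∅ | K=∅]
t=1: [C=((5 + -2) - (7 - 4)) | E=∅ | S=∅ | K=[let x]]
t=2: [C=(5 + -2) | E=∅ | S=∅ | K=[subR :: let x]]
t=3: [C=5 | E=∅ | S=∅ | K=[addR :: subR :: let x]]
t=4: [C=-2 | E=∅ | S=∅ | K=[addL(5) :: subR :: let x]]
t=5: [C=(7 - 4) | E=∅ | S=∅ | K=[subL(3) :: let x]]
t=6: [C=7 | E=∅ | S=∅ | K=[subR :: subL(3) :: let x]]
t=7: [C=4 | E=∅ | S=∅ | K=[subL(7) :: subL(3) :: let x]]
t=8: [C=(((λp. x) 2) + ((λy. y) 1)) | E={x↦0} | S={0↦0} | K=∅]
t=9: [C=((λp. x) 2) | E={x↦0} | S={0↦0} | K=[addR]]
t=10: [C=(λp. x) | E={x↦0} | S={0↦0} | K=[arg :: addR]]
t=11: [C=2 | E={x↦0} | S={0↦0} | K=[fun :: addR]]
t=12: [C=x | E={p↦1, x↦0} | S={0↦0, 1↦2} | K=[addR]]
t=13: [C=((λy. y) 1) | E={x↦0} | S={0↦0, 1↦2} | K=[addL(0)]]
t=14: [C=(λy. y) | E={x↦0} | S={0↦0, 1↦2} | K=[arg :: addL(0)]]
t=15: [C=1 | E={x↦0} | S={0↦0, 1↦2} | K=[fun :: addL(0)]]
t=16: [C=y | E={y↦2, x↦0} | S={0↦0, 1↦2, 2↦1} | K=[addL(0)]]
→ final value 1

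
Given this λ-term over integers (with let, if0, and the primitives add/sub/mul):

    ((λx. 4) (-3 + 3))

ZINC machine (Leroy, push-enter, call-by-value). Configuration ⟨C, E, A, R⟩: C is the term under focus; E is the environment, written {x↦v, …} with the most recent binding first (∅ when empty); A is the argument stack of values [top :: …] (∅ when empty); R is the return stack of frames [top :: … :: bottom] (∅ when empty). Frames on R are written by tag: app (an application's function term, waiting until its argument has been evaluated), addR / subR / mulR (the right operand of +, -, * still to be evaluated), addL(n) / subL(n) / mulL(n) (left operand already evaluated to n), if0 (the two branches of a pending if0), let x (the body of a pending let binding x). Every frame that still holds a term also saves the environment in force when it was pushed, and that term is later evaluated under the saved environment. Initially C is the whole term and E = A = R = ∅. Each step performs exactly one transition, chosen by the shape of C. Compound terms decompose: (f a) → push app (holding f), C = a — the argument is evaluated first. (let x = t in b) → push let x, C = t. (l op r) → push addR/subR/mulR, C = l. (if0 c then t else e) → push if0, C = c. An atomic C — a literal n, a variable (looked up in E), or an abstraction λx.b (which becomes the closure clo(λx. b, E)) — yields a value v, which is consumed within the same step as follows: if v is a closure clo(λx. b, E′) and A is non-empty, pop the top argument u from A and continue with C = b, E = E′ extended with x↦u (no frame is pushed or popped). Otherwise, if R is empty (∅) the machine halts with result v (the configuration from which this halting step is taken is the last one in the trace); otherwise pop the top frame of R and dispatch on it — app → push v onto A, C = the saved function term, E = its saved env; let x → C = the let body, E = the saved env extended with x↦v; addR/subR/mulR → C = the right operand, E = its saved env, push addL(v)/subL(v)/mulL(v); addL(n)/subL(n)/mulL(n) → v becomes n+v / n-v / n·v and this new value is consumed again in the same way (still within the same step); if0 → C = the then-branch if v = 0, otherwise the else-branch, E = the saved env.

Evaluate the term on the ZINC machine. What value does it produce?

[0] <C=((λx. 4) (-3 + 3)), E=∅, A=∅, R=∅>
[1] <C=(-3 + 3), E=∅, A=∅, R=[app]>
[2] <C=-3, E=∅, A=∅, R=[addR :: app]>
[3] <C=3, E=∅, A=∅, R=[addL(-3) :: app]>
[4] <C=(λx. 4), E=∅, A=[0], R=∅>
[5] <C=4, E={x↦0}, A=∅, R=∅>
→ final value 4

Answer: 4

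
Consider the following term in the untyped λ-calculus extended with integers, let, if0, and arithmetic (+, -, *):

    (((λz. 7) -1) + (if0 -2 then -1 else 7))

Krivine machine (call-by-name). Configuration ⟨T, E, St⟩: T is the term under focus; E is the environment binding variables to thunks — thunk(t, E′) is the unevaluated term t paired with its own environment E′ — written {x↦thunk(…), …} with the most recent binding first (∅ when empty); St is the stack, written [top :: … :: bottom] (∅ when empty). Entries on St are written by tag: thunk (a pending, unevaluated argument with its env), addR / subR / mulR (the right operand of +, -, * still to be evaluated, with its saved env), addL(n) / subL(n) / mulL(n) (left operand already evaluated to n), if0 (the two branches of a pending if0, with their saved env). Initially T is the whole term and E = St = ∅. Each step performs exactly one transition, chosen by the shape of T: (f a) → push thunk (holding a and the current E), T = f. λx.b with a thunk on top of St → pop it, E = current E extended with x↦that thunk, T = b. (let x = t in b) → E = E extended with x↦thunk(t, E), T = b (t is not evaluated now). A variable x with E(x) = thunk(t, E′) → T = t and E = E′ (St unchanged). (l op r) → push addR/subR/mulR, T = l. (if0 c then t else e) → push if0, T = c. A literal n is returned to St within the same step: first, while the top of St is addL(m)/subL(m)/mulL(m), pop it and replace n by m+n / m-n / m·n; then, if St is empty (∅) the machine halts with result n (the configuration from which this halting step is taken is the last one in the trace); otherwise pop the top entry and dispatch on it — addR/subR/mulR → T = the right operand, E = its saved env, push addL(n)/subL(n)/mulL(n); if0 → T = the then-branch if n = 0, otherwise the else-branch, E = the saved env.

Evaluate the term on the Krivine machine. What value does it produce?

0. <T=(((λz. 7) -1) + (if0 -2 then -1 else 7)), E=∅, St=∅>
1. <T=((λz. 7) -1), E=∅, St=[addR]>
2. <T=(λz. 7), E=∅, St=[thunk :: addR]>
3. <T=7, E={z↦thunk(-1, ∅)}, St=[addR]>
4. <T=(if0 -2 then -1 else 7), E=∅, St=[addL(7)]>
5. <T=-2, E=∅, St=[if0 :: addL(7)]>
6. <T=7, E=∅, St=[addL(7)]>
→ final value 14

Answer: 14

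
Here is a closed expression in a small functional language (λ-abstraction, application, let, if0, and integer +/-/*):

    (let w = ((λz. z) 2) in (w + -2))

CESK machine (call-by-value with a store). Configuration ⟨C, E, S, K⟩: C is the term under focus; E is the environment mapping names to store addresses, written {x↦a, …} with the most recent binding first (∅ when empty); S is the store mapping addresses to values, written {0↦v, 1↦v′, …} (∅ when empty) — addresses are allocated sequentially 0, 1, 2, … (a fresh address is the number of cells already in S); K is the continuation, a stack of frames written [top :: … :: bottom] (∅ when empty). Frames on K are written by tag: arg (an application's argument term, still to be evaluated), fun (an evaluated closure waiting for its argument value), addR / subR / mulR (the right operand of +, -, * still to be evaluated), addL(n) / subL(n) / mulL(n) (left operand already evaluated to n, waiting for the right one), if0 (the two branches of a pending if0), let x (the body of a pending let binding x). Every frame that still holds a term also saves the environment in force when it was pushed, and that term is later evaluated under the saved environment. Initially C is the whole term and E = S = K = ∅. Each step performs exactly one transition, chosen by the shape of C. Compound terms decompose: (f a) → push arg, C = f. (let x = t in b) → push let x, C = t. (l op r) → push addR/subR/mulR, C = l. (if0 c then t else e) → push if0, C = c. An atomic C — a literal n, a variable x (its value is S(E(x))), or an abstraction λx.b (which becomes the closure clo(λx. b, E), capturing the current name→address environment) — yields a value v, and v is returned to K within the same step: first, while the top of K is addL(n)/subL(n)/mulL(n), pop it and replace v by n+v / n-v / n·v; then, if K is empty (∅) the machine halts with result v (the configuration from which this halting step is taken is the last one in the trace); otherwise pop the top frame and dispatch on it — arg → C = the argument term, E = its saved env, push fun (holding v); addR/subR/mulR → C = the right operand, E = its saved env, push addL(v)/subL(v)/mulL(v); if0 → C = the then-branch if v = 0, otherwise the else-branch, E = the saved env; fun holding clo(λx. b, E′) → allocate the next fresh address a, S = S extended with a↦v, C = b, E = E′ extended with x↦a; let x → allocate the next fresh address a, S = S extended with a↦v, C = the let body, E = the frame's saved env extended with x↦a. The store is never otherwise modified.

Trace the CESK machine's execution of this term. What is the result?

Answer: 0

Derivation:
t=0: ⟨C=(let w = ((λz. z) 2) in (w + -2)); E=∅; S=∅; K=∅⟩
t=1: ⟨C=((λz. z) 2); E=∅; S=∅; K=[let w]⟩
t=2: ⟨C=(λz. z); E=∅; S=∅; K=[arg :: let w]⟩
t=3: ⟨C=2; E=∅; S=∅; K=[fun :: let w]⟩
t=4: ⟨C=z; E={z↦0}; S={0↦2}; K=[let w]⟩
t=5: ⟨C=(w + -2); E={w↦1}; S={0↦2, 1↦2}; K=∅⟩
t=6: ⟨C=w; E={w↦1}; S={0↦2, 1↦2}; K=[addR]⟩
t=7: ⟨C=-2; E={w↦1}; S={0↦2, 1↦2}; K=[addL(2)]⟩
→ final value 0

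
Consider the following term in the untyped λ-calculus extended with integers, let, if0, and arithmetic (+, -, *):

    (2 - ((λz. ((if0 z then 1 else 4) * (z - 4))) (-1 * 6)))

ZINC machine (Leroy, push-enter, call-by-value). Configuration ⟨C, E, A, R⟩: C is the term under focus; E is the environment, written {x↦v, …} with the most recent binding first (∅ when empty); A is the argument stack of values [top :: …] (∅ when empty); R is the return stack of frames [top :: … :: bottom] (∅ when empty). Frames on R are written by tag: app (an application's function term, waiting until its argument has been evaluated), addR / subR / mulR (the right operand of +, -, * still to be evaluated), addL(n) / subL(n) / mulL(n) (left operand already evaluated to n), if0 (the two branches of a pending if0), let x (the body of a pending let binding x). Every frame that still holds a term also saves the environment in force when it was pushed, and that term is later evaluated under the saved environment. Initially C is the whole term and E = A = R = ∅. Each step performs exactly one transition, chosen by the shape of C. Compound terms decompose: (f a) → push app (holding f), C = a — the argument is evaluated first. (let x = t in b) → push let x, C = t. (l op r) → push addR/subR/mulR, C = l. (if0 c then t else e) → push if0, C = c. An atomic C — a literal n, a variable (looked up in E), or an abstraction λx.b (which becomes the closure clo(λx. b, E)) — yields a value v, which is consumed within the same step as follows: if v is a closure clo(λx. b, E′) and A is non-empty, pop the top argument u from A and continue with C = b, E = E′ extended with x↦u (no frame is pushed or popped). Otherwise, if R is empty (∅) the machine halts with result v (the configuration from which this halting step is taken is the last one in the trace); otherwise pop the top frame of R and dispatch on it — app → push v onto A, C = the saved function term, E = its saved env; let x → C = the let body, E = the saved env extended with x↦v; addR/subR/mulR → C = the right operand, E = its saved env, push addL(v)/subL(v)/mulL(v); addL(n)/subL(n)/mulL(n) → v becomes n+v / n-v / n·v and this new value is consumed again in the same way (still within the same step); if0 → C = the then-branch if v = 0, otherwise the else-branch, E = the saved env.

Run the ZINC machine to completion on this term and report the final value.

Answer: 42

Machine steps:
[0] [C=(2 - ((λz. ((if0 z then 1 else 4) * (z - 4))) (-1 * 6))) | E=∅ | A=∅ | R=∅]
[1] [C=2 | E=∅ | A=∅ | R=[subR]]
[2] [C=((λz. ((if0 z then 1 else 4) * (z - 4))) (-1 * 6)) | E=∅ | A=∅ | R=[subL(2)]]
[3] [C=(-1 * 6) | E=∅ | A=∅ | R=[app :: subL(2)]]
[4] [C=-1 | E=∅ | A=∅ | R=[mulR :: app :: subL(2)]]
[5] [C=6 | E=∅ | A=∅ | R=[mulL(-1) :: app :: subL(2)]]
[6] [C=(λz. ((if0 z then 1 else 4) * (z - 4))) | E=∅ | A=[-6] | R=[subL(2)]]
[7] [C=((if0 z then 1 else 4) * (z - 4)) | E={z↦-6} | A=∅ | R=[subL(2)]]
[8] [C=(if0 z then 1 else 4) | E={z↦-6} | A=∅ | R=[mulR :: subL(2)]]
[9] [C=z | E={z↦-6} | A=∅ | R=[if0 :: mulR :: subL(2)]]
[10] [C=4 | E={z↦-6} | A=∅ | R=[mulR :: subL(2)]]
[11] [C=(z - 4) | E={z↦-6} | A=∅ | R=[mulL(4) :: subL(2)]]
[12] [C=z | E={z↦-6} | A=∅ | R=[subR :: mulL(4) :: subL(2)]]
[13] [C=4 | E={z↦-6} | A=∅ | R=[subL(-6) :: mulL(4) :: subL(2)]]
→ final value 42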